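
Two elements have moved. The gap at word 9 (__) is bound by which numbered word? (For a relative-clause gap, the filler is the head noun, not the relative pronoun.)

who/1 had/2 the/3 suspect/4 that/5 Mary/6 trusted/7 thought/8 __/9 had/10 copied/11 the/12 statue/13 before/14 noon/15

1

The marked gap is the subject of "copied".
Its filler is the fronted wh-phrase "who", at word 1.
(The other dependency links word 4 to a gap after word 7.)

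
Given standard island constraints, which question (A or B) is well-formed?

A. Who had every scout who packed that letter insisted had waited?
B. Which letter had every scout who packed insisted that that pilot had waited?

A

In B, the wh-phrase is extracted from inside a complex-NP island (relative clause) (introduced by "who"), which blocks movement.
In A, the extraction path crosses only that-complement boundaries, which are transparent.
So A is grammatical.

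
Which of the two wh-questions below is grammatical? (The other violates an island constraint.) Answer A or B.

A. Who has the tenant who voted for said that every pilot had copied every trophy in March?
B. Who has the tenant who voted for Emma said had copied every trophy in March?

In A, the wh-phrase is extracted from inside a complex-NP island (relative clause) (introduced by "who"), which blocks movement.
In B, the extraction path crosses only that-complement boundaries, which are transparent.
So B is grammatical.

B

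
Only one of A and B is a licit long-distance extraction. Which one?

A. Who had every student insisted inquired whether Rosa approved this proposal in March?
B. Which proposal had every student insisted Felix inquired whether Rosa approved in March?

In B, the wh-phrase is extracted from inside a wh-island (introduced by "whether"), which blocks movement.
In A, the extraction path crosses only that-complement boundaries, which are transparent.
So A is grammatical.

A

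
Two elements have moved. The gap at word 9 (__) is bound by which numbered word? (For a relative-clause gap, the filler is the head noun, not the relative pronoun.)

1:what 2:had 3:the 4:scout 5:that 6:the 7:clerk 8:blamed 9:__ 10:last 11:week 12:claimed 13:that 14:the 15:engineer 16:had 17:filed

4

The marked gap is inside the relative clause, the direct object of "blamed".
Its filler is the head noun "scout" (via "that"), at word 4.
(The other dependency links word 1 to a gap after word 17.)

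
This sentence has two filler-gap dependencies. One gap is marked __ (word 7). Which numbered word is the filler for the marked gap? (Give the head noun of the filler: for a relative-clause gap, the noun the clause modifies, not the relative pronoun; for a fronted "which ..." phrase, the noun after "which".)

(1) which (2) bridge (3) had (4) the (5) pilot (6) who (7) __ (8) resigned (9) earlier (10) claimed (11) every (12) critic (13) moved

The marked gap is inside the relative clause, the subject of "resigned".
Its filler is the head noun "pilot" (via "who"), at word 5.
(The other dependency links word 2 to a gap after word 13.)

5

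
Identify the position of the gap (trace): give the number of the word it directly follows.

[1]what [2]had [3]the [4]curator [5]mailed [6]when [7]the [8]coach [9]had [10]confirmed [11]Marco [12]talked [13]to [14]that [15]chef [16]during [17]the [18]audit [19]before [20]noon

5

The displaced element is "what" (word 1).
It functions as the direct object of "mailed", so the gap sits immediately after word 5 ("mailed").
Base order: The curator had mailed what when the coach had confirmed Marco talked to that chef during the audit before noon.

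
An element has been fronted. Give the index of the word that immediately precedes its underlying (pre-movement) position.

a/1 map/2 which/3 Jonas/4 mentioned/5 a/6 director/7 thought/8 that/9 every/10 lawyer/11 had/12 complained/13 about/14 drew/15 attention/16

The displaced element is "a map" (word 2).
It is linked across 2 clause boundaries (Ø → that).
It functions as the object of the preposition "about" of "complained", so the gap sits immediately after word 14 ("about").
Base order: Jonas mentioned a director thought that every lawyer had complained about a map.

14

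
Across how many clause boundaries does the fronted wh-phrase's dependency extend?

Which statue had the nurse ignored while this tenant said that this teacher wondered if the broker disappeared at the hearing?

"which statue" originates inside the matrix clause — no clause boundary is crossed.

0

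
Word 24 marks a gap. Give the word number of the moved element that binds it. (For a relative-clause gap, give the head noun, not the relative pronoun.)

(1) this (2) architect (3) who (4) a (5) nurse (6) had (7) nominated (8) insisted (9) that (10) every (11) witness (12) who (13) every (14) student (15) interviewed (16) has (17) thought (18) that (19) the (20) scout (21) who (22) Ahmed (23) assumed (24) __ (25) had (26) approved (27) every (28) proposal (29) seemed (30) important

The gap at 24 is the subject of "approved", inside a relative clause.
The relative pronoun is "who" (word 21); it is bound by the head noun immediately before it.
Its filler is the head noun "scout", at word 20.

20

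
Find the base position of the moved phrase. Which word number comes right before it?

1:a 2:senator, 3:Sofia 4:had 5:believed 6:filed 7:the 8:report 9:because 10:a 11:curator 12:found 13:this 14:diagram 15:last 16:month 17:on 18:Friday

The displaced element is "a senator" (word 2).
It is linked across 1 clause boundary (Ø).
It functions as the subject of "filed", so the gap sits immediately after word 5 ("believed").
Base order: Sofia had believed that a senator filed the report because a curator found this diagram last month on Friday.

5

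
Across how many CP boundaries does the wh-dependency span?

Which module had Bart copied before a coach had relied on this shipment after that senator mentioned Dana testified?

0

"which module" originates inside the matrix clause — no clause boundary is crossed.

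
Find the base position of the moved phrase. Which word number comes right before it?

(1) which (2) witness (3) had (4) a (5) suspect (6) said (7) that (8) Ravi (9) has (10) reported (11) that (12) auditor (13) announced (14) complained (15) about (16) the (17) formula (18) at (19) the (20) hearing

The displaced element is "which witness" (word 2).
It is linked across 3 clause boundaries (that → Ø → Ø).
It functions as the subject of "complained", so the gap sits immediately after word 13 ("announced").
Base order: A suspect had said that Ravi has reported that auditor announced that which witness complained about the formula at the hearing.

13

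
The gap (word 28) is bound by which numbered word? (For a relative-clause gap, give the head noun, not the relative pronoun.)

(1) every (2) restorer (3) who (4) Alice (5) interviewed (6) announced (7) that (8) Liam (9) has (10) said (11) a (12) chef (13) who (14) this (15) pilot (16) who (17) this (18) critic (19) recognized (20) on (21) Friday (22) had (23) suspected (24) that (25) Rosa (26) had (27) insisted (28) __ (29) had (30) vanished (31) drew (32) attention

The gap at 28 is the subject of "vanished", inside a relative clause.
The relative pronoun is "who" (word 13); it is bound by the head noun immediately before it.
Its filler is the head noun "chef", at word 12.

12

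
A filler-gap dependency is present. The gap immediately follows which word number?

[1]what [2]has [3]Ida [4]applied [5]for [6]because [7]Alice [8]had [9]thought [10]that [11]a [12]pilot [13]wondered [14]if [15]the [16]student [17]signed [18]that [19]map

5

The displaced element is "what" (word 1).
It functions as the object of the preposition "for" of "applied", so the gap sits immediately after word 5 ("for").
Base order: Ida has applied for what because Alice had thought that a pilot wondered if the student signed that map.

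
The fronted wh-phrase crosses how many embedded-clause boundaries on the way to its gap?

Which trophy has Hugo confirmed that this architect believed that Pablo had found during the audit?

"which trophy" is extracted from the object of "found".
Boundaries crossed, outermost first: [that], [that] — 2 in total.

2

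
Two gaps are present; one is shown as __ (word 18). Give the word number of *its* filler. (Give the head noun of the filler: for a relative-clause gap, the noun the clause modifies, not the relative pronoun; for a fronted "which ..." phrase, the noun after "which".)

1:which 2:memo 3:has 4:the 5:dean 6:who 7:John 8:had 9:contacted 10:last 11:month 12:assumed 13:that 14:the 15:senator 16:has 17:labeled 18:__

The marked gap is the direct object of "labeled".
Its filler is the fronted wh-phrase "which memo", at word 2.
(The other dependency links word 5 to a gap after word 9.)

2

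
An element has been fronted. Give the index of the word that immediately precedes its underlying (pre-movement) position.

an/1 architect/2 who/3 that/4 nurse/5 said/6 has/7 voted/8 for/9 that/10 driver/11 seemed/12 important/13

The displaced element is "an architect" (word 2).
It is linked across 1 clause boundary (Ø).
It functions as the subject of "voted", so the gap sits immediately after word 6 ("said").
Base order: That nurse said that an architect has voted for that driver.

6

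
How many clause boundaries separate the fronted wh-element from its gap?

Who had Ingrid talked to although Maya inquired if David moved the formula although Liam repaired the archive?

0

"who" originates inside the matrix clause — no clause boundary is crossed.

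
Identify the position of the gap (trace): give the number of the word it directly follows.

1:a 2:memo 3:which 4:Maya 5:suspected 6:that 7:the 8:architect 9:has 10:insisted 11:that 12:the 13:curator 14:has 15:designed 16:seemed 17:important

The displaced element is "a memo" (word 2).
It is linked across 2 clause boundaries (that → that).
It functions as the direct object of "designed", so the gap sits immediately after word 15 ("designed").
Base order: Maya suspected that the architect has insisted that the curator has designed a memo.

15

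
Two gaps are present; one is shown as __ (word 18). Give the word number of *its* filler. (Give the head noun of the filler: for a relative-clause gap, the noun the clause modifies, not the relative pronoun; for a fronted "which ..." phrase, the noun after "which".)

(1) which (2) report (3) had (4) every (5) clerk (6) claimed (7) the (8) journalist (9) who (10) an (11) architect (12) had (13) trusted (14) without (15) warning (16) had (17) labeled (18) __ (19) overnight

2

The marked gap is the direct object of "labeled".
Its filler is the fronted wh-phrase "which report", at word 2.
(The other dependency links word 8 to a gap after word 13.)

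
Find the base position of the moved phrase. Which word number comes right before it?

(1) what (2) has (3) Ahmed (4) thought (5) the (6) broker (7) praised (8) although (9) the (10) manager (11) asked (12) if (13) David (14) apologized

7

The displaced element is "what" (word 1).
It is linked across 1 clause boundary (Ø).
It functions as the direct object of "praised", so the gap sits immediately after word 7 ("praised").
Base order: Ahmed has thought the broker praised what although the manager asked if David apologized.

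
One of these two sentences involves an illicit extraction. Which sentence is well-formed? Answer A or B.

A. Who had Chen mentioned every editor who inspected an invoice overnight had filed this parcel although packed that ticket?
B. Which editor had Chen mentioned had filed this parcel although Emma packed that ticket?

In A, the wh-phrase is extracted from inside an adjunct island (introduced by "although"), which blocks movement.
In B, the extraction path crosses only that-complement boundaries, which are transparent.
So B is grammatical.

B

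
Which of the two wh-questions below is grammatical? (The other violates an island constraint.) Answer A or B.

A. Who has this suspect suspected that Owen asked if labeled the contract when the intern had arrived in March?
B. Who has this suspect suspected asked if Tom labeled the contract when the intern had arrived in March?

B

In A, the wh-phrase is extracted from inside a wh-island (introduced by "if"), which blocks movement.
In B, the extraction path crosses only that-complement boundaries, which are transparent.
So B is grammatical.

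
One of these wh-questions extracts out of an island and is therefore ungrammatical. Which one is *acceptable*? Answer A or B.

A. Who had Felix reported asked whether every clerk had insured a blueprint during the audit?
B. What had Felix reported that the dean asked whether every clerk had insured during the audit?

In B, the wh-phrase is extracted from inside a wh-island (introduced by "whether"), which blocks movement.
In A, the extraction path crosses only that-complement boundaries, which are transparent.
So A is grammatical.

A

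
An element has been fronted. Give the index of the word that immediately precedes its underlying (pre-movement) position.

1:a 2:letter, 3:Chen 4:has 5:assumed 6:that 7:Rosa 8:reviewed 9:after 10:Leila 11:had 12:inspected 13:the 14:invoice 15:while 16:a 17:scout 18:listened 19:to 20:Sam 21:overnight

The displaced element is "a letter" (word 2).
It is linked across 1 clause boundary (that).
It functions as the direct object of "reviewed", so the gap sits immediately after word 8 ("reviewed").
Base order: Chen has assumed that Rosa reviewed a letter after Leila had inspected the invoice while a scout listened to Sam overnight.

8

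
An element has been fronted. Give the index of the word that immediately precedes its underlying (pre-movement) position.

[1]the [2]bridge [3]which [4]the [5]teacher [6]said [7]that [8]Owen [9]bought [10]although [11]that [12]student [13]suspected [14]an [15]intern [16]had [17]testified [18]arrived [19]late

The displaced element is "the bridge" (word 2).
It is linked across 1 clause boundary (that).
It functions as the direct object of "bought", so the gap sits immediately after word 9 ("bought").
Base order: The teacher said that Owen bought the bridge although that student suspected an intern had testified.

9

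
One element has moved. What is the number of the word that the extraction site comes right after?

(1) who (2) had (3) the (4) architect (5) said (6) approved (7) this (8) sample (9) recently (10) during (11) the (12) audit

The displaced element is "who" (word 1).
It is linked across 1 clause boundary (Ø).
It functions as the subject of "approved", so the gap sits immediately after word 5 ("said").
Base order: The architect had said that who approved this sample recently during the audit.

5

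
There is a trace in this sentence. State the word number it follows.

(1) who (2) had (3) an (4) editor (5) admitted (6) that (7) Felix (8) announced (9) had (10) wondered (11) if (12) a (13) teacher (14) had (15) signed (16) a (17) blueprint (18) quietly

The displaced element is "who" (word 1).
It is linked across 2 clause boundaries (that → Ø).
It functions as the subject of "wondered", so the gap sits immediately after word 8 ("announced").
Base order: An editor had admitted that Felix announced that who had wondered if a teacher had signed a blueprint quietly.

8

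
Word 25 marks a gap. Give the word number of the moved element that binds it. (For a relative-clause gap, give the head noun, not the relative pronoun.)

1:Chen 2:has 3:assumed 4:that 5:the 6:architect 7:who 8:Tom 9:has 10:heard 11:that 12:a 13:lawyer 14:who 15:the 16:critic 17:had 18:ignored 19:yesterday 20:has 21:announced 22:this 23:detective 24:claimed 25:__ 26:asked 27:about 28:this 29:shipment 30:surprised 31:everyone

The gap at 25 is the subject of "asked", inside a relative clause.
The relative pronoun is "who" (word 7); it is bound by the head noun immediately before it.
Its filler is the head noun "architect", at word 6.

6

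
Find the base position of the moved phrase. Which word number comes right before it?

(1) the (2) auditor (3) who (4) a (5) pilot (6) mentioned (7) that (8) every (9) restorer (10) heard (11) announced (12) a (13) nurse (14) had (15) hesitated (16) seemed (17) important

10

The displaced element is "the auditor" (word 2).
It is linked across 2 clause boundaries (that → Ø).
It functions as the subject of "announced", so the gap sits immediately after word 10 ("heard").
Base order: A pilot mentioned that every restorer heard the auditor announced a nurse had hesitated.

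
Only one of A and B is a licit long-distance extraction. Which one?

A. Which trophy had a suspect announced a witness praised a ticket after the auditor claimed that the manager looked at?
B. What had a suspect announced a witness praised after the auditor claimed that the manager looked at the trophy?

In A, the wh-phrase is extracted from inside an adjunct island (introduced by "after"), which blocks movement.
In B, the extraction path crosses only that-complement boundaries, which are transparent.
So B is grammatical.

B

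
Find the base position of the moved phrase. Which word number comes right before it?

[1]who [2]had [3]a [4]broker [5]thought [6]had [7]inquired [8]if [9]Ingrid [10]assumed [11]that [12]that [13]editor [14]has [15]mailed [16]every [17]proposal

5

The displaced element is "who" (word 1).
It is linked across 1 clause boundary (Ø).
It functions as the subject of "inquired", so the gap sits immediately after word 5 ("thought").
Base order: A broker had thought that who had inquired if Ingrid assumed that that editor has mailed every proposal.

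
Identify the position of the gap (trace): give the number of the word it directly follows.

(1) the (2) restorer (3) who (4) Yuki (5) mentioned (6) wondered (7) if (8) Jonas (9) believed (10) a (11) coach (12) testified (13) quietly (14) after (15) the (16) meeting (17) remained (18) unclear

The displaced element is "the restorer" (word 2).
It is linked across 1 clause boundary (Ø).
It functions as the subject of "wondered", so the gap sits immediately after word 5 ("mentioned").
Base order: Yuki mentioned that the restorer wondered if Jonas believed a coach testified quietly after the meeting.

5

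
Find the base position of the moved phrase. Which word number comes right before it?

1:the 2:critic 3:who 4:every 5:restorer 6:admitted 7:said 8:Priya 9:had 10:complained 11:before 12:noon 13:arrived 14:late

6

The displaced element is "the critic" (word 2).
It is linked across 1 clause boundary (Ø).
It functions as the subject of "said", so the gap sits immediately after word 6 ("admitted").
Base order: Every restorer admitted that the critic said Priya had complained before noon.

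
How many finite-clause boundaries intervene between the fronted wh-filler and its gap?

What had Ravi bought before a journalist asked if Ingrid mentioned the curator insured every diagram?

"what" originates inside the matrix clause — no clause boundary is crossed.

0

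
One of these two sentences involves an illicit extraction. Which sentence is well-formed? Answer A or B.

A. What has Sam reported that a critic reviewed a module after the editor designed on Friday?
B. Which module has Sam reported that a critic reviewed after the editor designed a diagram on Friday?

In A, the wh-phrase is extracted from inside an adjunct island (introduced by "after"), which blocks movement.
In B, the extraction path crosses only that-complement boundaries, which are transparent.
So B is grammatical.

B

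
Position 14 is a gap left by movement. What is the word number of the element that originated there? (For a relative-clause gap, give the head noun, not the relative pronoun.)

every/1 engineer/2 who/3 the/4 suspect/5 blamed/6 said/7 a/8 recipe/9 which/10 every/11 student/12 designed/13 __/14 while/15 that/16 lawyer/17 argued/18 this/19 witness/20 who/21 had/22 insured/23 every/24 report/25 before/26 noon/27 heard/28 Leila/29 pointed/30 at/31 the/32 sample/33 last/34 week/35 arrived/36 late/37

9

The gap at 14 is the object of "designed", inside a relative clause.
The relative pronoun is "which" (word 10); it is bound by the head noun immediately before it.
Its filler is the head noun "recipe", at word 9.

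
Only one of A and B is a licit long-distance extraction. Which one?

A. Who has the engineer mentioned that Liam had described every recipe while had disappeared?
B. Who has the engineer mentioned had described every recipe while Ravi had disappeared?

In A, the wh-phrase is extracted from inside an adjunct island (introduced by "while"), which blocks movement.
In B, the extraction path crosses only that-complement boundaries, which are transparent.
So B is grammatical.

B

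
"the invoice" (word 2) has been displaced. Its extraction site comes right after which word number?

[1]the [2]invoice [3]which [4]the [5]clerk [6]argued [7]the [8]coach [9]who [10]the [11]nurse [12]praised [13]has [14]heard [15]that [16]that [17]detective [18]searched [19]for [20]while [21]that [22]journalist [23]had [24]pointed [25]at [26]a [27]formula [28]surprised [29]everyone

The displaced element is "the invoice" (word 2).
It is linked across 2 clause boundaries (Ø → that).
It functions as the object of the preposition "for" of "searched", so the gap sits immediately after word 19 ("for").
Base order: The clerk argued the coach who the nurse praised has heard that that detective searched for the invoice while that journalist had pointed at a formula.

19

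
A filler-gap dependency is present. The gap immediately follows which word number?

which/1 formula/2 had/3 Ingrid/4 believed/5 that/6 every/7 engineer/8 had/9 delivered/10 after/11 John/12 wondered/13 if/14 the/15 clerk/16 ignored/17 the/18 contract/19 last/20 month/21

10

The displaced element is "which formula" (word 2).
It is linked across 1 clause boundary (that).
It functions as the direct object of "delivered", so the gap sits immediately after word 10 ("delivered").
Base order: Ingrid had believed that every engineer had delivered which formula after John wondered if the clerk ignored the contract last month.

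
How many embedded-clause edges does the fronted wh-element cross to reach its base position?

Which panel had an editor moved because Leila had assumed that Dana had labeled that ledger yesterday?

0

"which panel" originates inside the matrix clause — no clause boundary is crossed.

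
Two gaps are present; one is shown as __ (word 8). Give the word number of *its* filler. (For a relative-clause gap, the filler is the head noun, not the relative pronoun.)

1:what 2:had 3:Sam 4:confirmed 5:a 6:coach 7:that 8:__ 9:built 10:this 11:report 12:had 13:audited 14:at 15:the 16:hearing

The marked gap is inside the relative clause, the subject of "built".
Its filler is the head noun "coach" (via "that"), at word 6.
(The other dependency links word 1 to a gap after word 13.)

6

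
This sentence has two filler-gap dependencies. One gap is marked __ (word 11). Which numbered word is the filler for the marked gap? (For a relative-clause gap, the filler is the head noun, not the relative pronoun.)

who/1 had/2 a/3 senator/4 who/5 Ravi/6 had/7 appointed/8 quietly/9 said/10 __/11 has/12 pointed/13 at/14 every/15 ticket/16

1

The marked gap is the subject of "pointed".
Its filler is the fronted wh-phrase "who", at word 1.
(The other dependency links word 4 to a gap after word 8.)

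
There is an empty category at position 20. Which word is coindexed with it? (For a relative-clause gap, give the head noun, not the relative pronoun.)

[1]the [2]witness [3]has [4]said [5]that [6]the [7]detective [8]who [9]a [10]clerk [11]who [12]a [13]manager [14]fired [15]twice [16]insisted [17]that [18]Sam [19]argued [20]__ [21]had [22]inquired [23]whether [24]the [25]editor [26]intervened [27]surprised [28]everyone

7

The gap at 20 is the subject of "inquired", inside a relative clause.
The relative pronoun is "who" (word 8); it is bound by the head noun immediately before it.
Its filler is the head noun "detective", at word 7.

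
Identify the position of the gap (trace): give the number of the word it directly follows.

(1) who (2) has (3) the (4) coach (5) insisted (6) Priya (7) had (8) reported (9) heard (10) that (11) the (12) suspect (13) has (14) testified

The displaced element is "who" (word 1).
It is linked across 2 clause boundaries (Ø → Ø).
It functions as the subject of "heard", so the gap sits immediately after word 8 ("reported").
Base order: The coach has insisted Priya had reported that who heard that the suspect has testified.

8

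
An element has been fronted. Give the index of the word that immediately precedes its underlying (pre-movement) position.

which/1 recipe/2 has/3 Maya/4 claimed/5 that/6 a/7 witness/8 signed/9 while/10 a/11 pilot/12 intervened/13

9

The displaced element is "which recipe" (word 2).
It is linked across 1 clause boundary (that).
It functions as the direct object of "signed", so the gap sits immediately after word 9 ("signed").
Base order: Maya has claimed that a witness signed which recipe while a pilot intervened.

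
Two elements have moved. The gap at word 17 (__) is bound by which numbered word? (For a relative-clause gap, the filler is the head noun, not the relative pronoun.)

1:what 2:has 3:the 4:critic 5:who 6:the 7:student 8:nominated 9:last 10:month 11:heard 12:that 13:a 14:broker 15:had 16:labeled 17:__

The marked gap is the direct object of "labeled".
Its filler is the fronted wh-phrase "what", at word 1.
(The other dependency links word 4 to a gap after word 8.)

1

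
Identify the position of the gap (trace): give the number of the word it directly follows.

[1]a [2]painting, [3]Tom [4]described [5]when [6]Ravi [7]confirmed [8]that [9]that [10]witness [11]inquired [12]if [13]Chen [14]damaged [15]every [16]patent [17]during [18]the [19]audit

4

The displaced element is "a painting" (word 2).
It functions as the direct object of "described", so the gap sits immediately after word 4 ("described").
Base order: Tom described a painting when Ravi confirmed that that witness inquired if Chen damaged every patent during the audit.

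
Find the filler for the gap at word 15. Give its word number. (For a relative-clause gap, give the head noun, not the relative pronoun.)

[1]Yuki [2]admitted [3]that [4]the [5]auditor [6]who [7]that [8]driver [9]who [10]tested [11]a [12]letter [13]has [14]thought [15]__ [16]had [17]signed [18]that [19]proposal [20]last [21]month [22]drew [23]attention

5

The gap at 15 is the subject of "signed", inside a relative clause.
The relative pronoun is "who" (word 6); it is bound by the head noun immediately before it.
Its filler is the head noun "auditor", at word 5.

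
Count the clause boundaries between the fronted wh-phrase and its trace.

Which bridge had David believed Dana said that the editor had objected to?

2

"which bridge" is extracted from the PP object of "objected".
Boundaries crossed, outermost first: [Ø], [that] — 2 in total.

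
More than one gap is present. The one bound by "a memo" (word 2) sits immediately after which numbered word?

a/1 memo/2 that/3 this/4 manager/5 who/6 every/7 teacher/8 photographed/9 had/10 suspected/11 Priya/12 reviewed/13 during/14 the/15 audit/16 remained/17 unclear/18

The displaced element is "a memo" (word 2).
It is linked across 1 clause boundary (Ø).
It functions as the direct object of "reviewed", so the gap sits immediately after word 13 ("reviewed").
Base order: This manager who every teacher photographed had suspected Priya reviewed a memo during the audit.

13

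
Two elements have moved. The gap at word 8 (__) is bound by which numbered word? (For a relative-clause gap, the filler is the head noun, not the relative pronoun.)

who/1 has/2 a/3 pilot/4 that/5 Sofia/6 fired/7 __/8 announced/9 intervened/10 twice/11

4

The marked gap is inside the relative clause, the direct object of "fired".
Its filler is the head noun "pilot" (via "that"), at word 4.
(The other dependency links word 1 to a gap after word 9.)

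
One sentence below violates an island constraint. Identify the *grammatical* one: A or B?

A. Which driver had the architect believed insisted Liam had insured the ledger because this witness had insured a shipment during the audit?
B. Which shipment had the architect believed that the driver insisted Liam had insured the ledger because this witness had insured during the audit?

In B, the wh-phrase is extracted from inside an adjunct island (introduced by "because"), which blocks movement.
In A, the extraction path crosses only that-complement boundaries, which are transparent.
So A is grammatical.

A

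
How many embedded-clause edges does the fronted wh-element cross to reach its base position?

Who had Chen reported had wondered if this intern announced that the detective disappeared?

1

"who" is extracted from the subject of "wondered".
Boundaries crossed, outermost first: [Ø] — 1 in total.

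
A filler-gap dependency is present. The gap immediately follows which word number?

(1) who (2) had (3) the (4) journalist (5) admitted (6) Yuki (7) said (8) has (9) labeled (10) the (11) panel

The displaced element is "who" (word 1).
It is linked across 2 clause boundaries (Ø → Ø).
It functions as the subject of "labeled", so the gap sits immediately after word 7 ("said").
Base order: The journalist had admitted Yuki said that who has labeled the panel.

7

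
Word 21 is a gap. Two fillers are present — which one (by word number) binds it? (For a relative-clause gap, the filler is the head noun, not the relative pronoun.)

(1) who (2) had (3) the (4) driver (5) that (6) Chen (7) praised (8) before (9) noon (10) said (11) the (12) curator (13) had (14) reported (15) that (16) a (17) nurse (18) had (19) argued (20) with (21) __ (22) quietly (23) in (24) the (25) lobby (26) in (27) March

1

The marked gap is the object of the preposition "with" of "argued".
Its filler is the fronted wh-phrase "who", at word 1.
(The other dependency links word 4 to a gap after word 7.)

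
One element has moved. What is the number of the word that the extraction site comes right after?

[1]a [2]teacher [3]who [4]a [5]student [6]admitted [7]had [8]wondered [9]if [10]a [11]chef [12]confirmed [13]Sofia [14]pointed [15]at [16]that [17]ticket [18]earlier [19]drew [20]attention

6

The displaced element is "a teacher" (word 2).
It is linked across 1 clause boundary (Ø).
It functions as the subject of "wondered", so the gap sits immediately after word 6 ("admitted").
Base order: A student admitted a teacher had wondered if a chef confirmed Sofia pointed at that ticket earlier.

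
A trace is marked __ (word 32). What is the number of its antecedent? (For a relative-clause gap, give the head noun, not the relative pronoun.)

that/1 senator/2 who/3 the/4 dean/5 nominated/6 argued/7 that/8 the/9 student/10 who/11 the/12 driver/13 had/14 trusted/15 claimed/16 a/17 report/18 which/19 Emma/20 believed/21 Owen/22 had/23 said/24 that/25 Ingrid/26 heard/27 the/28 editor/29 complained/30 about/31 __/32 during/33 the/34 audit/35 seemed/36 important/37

The gap at 32 is the prepositional object of "complained", inside a relative clause.
The relative pronoun is "which" (word 19); it is bound by the head noun immediately before it.
Its filler is the head noun "report", at word 18.

18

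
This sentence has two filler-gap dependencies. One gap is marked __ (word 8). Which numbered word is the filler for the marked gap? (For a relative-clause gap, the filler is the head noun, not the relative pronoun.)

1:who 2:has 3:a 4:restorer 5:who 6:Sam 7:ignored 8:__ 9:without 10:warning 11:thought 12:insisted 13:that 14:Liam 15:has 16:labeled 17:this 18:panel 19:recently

4

The marked gap is inside the relative clause, the direct object of "ignored".
Its filler is the head noun "restorer" (via "who"), at word 4.
(The other dependency links word 1 to a gap after word 11.)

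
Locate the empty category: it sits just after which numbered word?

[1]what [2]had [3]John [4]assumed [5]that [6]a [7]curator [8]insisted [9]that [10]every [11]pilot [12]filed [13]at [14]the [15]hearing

12

The displaced element is "what" (word 1).
It is linked across 2 clause boundaries (that → that).
It functions as the direct object of "filed", so the gap sits immediately after word 12 ("filed").
Base order: John had assumed that a curator insisted that every pilot filed what at the hearing.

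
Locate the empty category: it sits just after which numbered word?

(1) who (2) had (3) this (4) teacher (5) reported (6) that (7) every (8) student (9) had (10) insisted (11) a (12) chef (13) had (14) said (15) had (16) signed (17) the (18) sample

The displaced element is "who" (word 1).
It is linked across 3 clause boundaries (that → Ø → Ø).
It functions as the subject of "signed", so the gap sits immediately after word 14 ("said").
Base order: This teacher had reported that every student had insisted a chef had said who had signed the sample.

14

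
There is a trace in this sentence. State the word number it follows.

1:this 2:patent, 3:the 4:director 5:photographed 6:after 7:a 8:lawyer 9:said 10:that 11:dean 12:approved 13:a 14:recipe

The displaced element is "this patent" (word 2).
It functions as the direct object of "photographed", so the gap sits immediately after word 5 ("photographed").
Base order: The director photographed this patent after a lawyer said that dean approved a recipe.

5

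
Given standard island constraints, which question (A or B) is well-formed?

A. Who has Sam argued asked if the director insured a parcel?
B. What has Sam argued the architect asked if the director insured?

In B, the wh-phrase is extracted from inside a wh-island (introduced by "if"), which blocks movement.
In A, the extraction path crosses only that-complement boundaries, which are transparent.
So A is grammatical.

A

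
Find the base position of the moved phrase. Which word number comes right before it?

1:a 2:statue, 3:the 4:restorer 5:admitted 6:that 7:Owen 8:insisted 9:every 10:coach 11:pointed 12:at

12

The displaced element is "a statue" (word 2).
It is linked across 2 clause boundaries (that → Ø).
It functions as the object of the preposition "at" of "pointed", so the gap sits immediately after word 12 ("at").
Base order: The restorer admitted that Owen insisted every coach pointed at a statue.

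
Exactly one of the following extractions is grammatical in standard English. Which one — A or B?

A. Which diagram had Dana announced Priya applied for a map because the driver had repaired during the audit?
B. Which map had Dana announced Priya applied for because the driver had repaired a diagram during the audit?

In A, the wh-phrase is extracted from inside an adjunct island (introduced by "because"), which blocks movement.
In B, the extraction path crosses only that-complement boundaries, which are transparent.
So B is grammatical.

B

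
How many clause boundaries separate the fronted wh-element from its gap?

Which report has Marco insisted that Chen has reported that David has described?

"which report" is extracted from the object of "described".
Boundaries crossed, outermost first: [that], [that] — 2 in total.

2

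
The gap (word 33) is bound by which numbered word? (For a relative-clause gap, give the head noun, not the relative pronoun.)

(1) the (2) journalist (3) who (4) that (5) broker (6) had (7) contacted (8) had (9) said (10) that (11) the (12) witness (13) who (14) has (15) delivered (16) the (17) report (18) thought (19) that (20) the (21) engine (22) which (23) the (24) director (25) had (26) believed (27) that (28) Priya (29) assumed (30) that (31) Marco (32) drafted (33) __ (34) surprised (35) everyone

The gap at 33 is the object of "drafted", inside a relative clause.
The relative pronoun is "which" (word 22); it is bound by the head noun immediately before it.
Its filler is the head noun "engine", at word 21.

21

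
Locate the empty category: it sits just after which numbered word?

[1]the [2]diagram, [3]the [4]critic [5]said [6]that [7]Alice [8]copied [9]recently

The displaced element is "the diagram" (word 2).
It is linked across 1 clause boundary (that).
It functions as the direct object of "copied", so the gap sits immediately after word 8 ("copied").
Base order: The critic said that Alice copied the diagram recently.

8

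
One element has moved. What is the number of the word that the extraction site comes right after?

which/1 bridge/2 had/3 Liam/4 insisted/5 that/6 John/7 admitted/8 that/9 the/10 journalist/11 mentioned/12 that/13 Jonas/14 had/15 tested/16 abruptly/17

16

The displaced element is "which bridge" (word 2).
It is linked across 3 clause boundaries (that → that → that).
It functions as the direct object of "tested", so the gap sits immediately after word 16 ("tested").
Base order: Liam had insisted that John admitted that the journalist mentioned that Jonas had tested which bridge abruptly.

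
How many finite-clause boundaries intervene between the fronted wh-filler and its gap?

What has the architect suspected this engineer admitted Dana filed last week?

"what" is extracted from the object of "filed".
Boundaries crossed, outermost first: [Ø], [Ø] — 2 in total.

2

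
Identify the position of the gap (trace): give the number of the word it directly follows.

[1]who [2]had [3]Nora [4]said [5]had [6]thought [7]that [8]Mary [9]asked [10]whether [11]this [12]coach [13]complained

4

The displaced element is "who" (word 1).
It is linked across 1 clause boundary (Ø).
It functions as the subject of "thought", so the gap sits immediately after word 4 ("said").
Base order: Nora had said that who had thought that Mary asked whether this coach complained.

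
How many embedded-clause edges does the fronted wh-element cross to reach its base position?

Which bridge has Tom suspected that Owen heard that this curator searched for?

2

"which bridge" is extracted from the PP object of "searched".
Boundaries crossed, outermost first: [that], [that] — 2 in total.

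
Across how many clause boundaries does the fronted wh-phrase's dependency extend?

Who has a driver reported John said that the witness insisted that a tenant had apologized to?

"who" is extracted from the PP object of "apologized".
Boundaries crossed, outermost first: [Ø], [that], [that] — 3 in total.

3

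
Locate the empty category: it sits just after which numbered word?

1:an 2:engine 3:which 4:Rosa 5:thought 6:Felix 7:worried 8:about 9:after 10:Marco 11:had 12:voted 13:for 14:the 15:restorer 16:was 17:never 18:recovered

The displaced element is "an engine" (word 2).
It is linked across 1 clause boundary (Ø).
It functions as the object of the preposition "about" of "worried", so the gap sits immediately after word 8 ("about").
Base order: Rosa thought Felix worried about an engine after Marco had voted for the restorer.

8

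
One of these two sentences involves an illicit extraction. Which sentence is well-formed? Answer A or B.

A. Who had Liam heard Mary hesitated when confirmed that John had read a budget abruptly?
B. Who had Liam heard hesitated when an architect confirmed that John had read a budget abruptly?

B

In A, the wh-phrase is extracted from inside an adjunct island (introduced by "when"), which blocks movement.
In B, the extraction path crosses only that-complement boundaries, which are transparent.
So B is grammatical.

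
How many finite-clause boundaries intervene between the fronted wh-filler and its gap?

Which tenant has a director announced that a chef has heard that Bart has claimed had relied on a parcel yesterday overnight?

3

"which tenant" is extracted from the subject of "relied".
Boundaries crossed, outermost first: [that], [that], [Ø] — 3 in total.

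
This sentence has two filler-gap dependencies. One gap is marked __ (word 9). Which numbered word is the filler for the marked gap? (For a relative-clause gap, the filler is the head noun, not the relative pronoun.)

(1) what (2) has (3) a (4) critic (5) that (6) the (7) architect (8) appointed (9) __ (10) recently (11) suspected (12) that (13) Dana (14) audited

4

The marked gap is inside the relative clause, the direct object of "appointed".
Its filler is the head noun "critic" (via "that"), at word 4.
(The other dependency links word 1 to a gap after word 14.)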